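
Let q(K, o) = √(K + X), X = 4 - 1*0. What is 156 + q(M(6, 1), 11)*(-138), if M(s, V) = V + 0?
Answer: 156 - 138*√5 ≈ -152.58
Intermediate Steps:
X = 4 (X = 4 + 0 = 4)
M(s, V) = V
q(K, o) = √(4 + K) (q(K, o) = √(K + 4) = √(4 + K))
156 + q(M(6, 1), 11)*(-138) = 156 + √(4 + 1)*(-138) = 156 + √5*(-138) = 156 - 138*√5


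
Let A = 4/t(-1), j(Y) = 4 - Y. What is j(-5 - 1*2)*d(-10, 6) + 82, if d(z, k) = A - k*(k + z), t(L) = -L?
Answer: 390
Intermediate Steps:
A = 4 (A = 4/((-1*(-1))) = 4/1 = 4*1 = 4)
d(z, k) = 4 - k*(k + z)
j(-5 - 1*2)*d(-10, 6) + 82 = (4 - (-5 - 1*2))*(4 - 1*6**2 - 1*6*(-10)) + 82 = (4 - (-5 - 2))*(4 - 1*36 + 60) + 82 = (4 - 1*(-7))*(4 - 36 + 60) + 82 = (4 + 7)*28 + 82 = 11*28 + 82 = 308 + 82 = 390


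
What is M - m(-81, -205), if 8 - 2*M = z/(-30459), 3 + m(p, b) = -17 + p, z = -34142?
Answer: 3181124/30459 ≈ 104.44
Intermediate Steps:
m(p, b) = -20 + p (m(p, b) = -3 + (-17 + p) = -20 + p)
M = 104765/30459 (M = 4 - (-17071)/(-30459) = 4 - (-17071)*(-1)/30459 = 4 - ½*34142/30459 = 4 - 17071/30459 = 104765/30459 ≈ 3.4395)
M - m(-81, -205) = 104765/30459 - (-20 - 81) = 104765/30459 - 1*(-101) = 104765/30459 + 101 = 3181124/30459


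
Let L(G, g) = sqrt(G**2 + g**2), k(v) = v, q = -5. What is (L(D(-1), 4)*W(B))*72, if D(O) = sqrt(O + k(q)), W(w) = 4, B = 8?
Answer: 288*sqrt(10) ≈ 910.74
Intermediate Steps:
D(O) = sqrt(-5 + O) (D(O) = sqrt(O - 5) = sqrt(-5 + O))
(L(D(-1), 4)*W(B))*72 = (sqrt((sqrt(-5 - 1))**2 + 4**2)*4)*72 = (sqrt((sqrt(-6))**2 + 16)*4)*72 = (sqrt((I*sqrt(6))**2 + 16)*4)*72 = (sqrt(-6 + 16)*4)*72 = (sqrt(10)*4)*72 = (4*sqrt(10))*72 = 288*sqrt(10)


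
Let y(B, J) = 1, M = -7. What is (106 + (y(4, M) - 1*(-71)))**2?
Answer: 31684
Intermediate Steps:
(106 + (y(4, M) - 1*(-71)))**2 = (106 + (1 - 1*(-71)))**2 = (106 + (1 + 71))**2 = (106 + 72)**2 = 178**2 = 31684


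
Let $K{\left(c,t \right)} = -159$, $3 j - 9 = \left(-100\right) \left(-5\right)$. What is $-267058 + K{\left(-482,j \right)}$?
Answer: $-267217$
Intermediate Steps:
$j = \frac{509}{3}$ ($j = 3 + \frac{\left(-100\right) \left(-5\right)}{3} = 3 + \frac{1}{3} \cdot 500 = 3 + \frac{500}{3} = \frac{509}{3} \approx 169.67$)
$-267058 + K{\left(-482,j \right)} = -267058 - 159 = -267217$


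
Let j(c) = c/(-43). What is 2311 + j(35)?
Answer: 99338/43 ≈ 2310.2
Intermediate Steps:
j(c) = -c/43 (j(c) = c*(-1/43) = -c/43)
2311 + j(35) = 2311 - 1/43*35 = 2311 - 35/43 = 99338/43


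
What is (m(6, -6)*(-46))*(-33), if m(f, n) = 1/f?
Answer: 253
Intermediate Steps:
(m(6, -6)*(-46))*(-33) = (-46/6)*(-33) = ((1/6)*(-46))*(-33) = -23/3*(-33) = 253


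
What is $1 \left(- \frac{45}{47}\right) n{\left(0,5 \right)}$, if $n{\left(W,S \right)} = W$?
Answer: $0$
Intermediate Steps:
$1 \left(- \frac{45}{47}\right) n{\left(0,5 \right)} = 1 \left(- \frac{45}{47}\right) 0 = \left(- \frac{45}{47}\right) 0 = 0$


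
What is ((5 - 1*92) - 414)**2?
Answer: 251001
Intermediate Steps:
((5 - 1*92) - 414)**2 = ((5 - 92) - 414)**2 = (-87 - 414)**2 = (-501)**2 = 251001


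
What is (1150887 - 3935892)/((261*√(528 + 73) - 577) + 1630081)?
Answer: -11205374784/6556153939 + 1794781*√601/6556153939 ≈ -1.7024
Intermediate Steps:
(1150887 - 3935892)/((261*√(528 + 73) - 577) + 1630081) = -2785005/((261*√601 - 577) + 1630081) = -2785005/((-577 + 261*√601) + 1630081) = -2785005/(1629504 + 261*√601)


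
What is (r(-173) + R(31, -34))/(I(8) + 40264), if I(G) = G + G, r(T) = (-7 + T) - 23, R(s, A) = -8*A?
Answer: 69/40280 ≈ 0.0017130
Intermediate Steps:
r(T) = -30 + T
I(G) = 2*G
(r(-173) + R(31, -34))/(I(8) + 40264) = ((-30 - 173) - 8*(-34))/(2*8 + 40264) = (-203 + 272)/(16 + 40264) = 69/40280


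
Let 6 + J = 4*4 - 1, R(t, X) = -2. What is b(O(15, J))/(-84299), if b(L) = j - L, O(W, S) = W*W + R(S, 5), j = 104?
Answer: 119/84299 ≈ 0.0014116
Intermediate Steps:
J = 9 (J = -6 + (4*4 - 1) = -6 + (16 - 1) = -6 + 15 = 9)
O(W, S) = -2 + W**2 (O(W, S) = W*W - 2 = W**2 - 2 = -2 + W**2)
b(L) = 104 - L
b(O(15, J))/(-84299) = (104 - (-2 + 15**2))/(-84299) = (104 - (-2 + 225))*(-1/84299) = (104 - 1*223)*(-1/84299) = (104 - 223)*(-1/84299) = -119*(-1/84299) = 119/84299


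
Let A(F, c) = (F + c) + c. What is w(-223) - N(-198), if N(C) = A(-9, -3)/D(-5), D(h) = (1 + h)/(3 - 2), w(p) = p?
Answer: -907/4 ≈ -226.75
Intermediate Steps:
D(h) = 1 + h (D(h) = (1 + h)/1 = (1 + h)*1 = 1 + h)
A(F, c) = F + 2*c
N(C) = 15/4 (N(C) = (-9 + 2*(-3))/(1 - 5) = (-9 - 6)/(-4) = -15*(-¼) = 15/4)
w(-223) - N(-198) = -223 - 1*15/4 = -223 - 15/4 = -907/4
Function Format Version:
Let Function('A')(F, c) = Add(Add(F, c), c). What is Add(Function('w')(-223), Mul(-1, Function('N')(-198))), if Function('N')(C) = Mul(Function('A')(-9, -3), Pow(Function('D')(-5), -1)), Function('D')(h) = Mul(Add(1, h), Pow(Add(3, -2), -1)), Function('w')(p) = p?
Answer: Rational(-907, 4) ≈ -226.75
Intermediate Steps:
Function('D')(h) = Add(1, h) (Function('D')(h) = Mul(Add(1, h), Pow(1, -1)) = Mul(Add(1, h), 1) = Add(1, h))
Function('A')(F, c) = Add(F, Mul(2, c))
Function('N')(C) = Rational(15, 4) (Function('N')(C) = Mul(Add(-9, Mul(2, -3)), Pow(Add(1, -5), -1)) = Mul(Add(-9, -6), Pow(-4, -1)) = Mul(-15, Rational(-1, 4)) = Rational(15, 4))
Add(Function('w')(-223), Mul(-1, Function('N')(-198))) = Add(-223, Mul(-1, Rational(15, 4))) = Add(-223, Rational(-15, 4)) = Rational(-907, 4)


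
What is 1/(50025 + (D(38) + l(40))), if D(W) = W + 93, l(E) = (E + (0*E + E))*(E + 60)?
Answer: 1/58156 ≈ 1.7195e-5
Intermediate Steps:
l(E) = 2*E*(60 + E) (l(E) = (E + (0 + E))*(60 + E) = (E + E)*(60 + E) = (2*E)*(60 + E) = 2*E*(60 + E))
D(W) = 93 + W
1/(50025 + (D(38) + l(40))) = 1/(50025 + ((93 + 38) + 2*40*(60 + 40))) = 1/(50025 + (131 + 2*40*100)) = 1/(50025 + (131 + 8000)) = 1/(50025 + 8131) = 1/58156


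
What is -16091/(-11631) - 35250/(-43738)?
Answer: 556890454/254358339 ≈ 2.1894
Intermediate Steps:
-16091/(-11631) - 35250/(-43738) = -16091*(-1/11631) - 35250*(-1/43738) = 16091/11631 + 17625/21869 = 556890454/254358339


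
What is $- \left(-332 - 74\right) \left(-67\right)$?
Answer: $-27202$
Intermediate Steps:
$- \left(-332 - 74\right) \left(-67\right) = - \left(-406\right) \left(-67\right) = \left(-1\right) 27202 = -27202$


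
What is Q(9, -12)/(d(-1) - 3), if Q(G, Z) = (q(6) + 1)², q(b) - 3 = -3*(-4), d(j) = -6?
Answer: -256/9 ≈ -28.444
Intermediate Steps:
q(b) = 15 (q(b) = 3 - 3*(-4) = 3 + 12 = 15)
Q(G, Z) = 256 (Q(G, Z) = (15 + 1)² = 16² = 256)
Q(9, -12)/(d(-1) - 3) = 256/(-6 - 3) = 256/(-9) = -⅑*256 = -256/9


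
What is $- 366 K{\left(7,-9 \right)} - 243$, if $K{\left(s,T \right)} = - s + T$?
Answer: $5613$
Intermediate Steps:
$K{\left(s,T \right)} = T - s$
$- 366 K{\left(7,-9 \right)} - 243 = - 366 \left(-9 - 7\right) - 243 = \left(-366\right) \left(-16\right) - 243 = 5856 - 243 = 5613$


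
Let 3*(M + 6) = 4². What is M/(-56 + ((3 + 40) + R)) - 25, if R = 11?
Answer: -74/3 ≈ -24.667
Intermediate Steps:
M = -⅔ (M = -6 + (⅓)*4² = -6 + (⅓)*16 = -6 + 16/3 = -⅔ ≈ -0.66667)
M/(-56 + ((3 + 40) + R)) - 25 = -⅔/(-56 + ((3 + 40) + 11)) - 25 = -⅔/(-56 + (43 + 11)) - 25 = -⅔/(-56 + 54) - 25 = -⅔/(-2) - 25 = -½*(-⅔) - 25 = ⅓ - 25 = -74/3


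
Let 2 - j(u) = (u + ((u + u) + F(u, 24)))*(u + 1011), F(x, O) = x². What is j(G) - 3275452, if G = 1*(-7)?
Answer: -3303562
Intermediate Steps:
G = -7
j(u) = 2 - (1011 + u)*(u² + 3*u) (j(u) = 2 - (u + ((u + u) + u²))*(u + 1011) = 2 - (u + (2*u + u²))*(1011 + u) = 2 - (u + (u² + 2*u))*(1011 + u) = 2 - (u² + 3*u)*(1011 + u) = 2 - (1011 + u)*(u² + 3*u))
j(G) - 3275452 = (2 - 1*(-7)³ - 3033*(-7) - 1014*(-7)²) - 3275452 = (2 - 1*(-343) + 21231 - 1014*49) - 3275452 = (2 + 343 + 21231 - 49686) - 3275452 = -28110 - 3275452 = -3303562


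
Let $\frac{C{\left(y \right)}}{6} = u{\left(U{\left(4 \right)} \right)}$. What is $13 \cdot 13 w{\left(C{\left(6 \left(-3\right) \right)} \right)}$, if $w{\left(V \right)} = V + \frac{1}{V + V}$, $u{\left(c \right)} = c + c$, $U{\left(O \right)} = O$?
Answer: $\frac{778921}{96} \approx 8113.8$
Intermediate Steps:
$u{\left(c \right)} = 2 c$
$C{\left(y \right)} = 48$ ($C{\left(y \right)} = 6 \cdot 2 \cdot 4 = 6 \cdot 8 = 48$)
$w{\left(V \right)} = V + \frac{1}{2 V}$
$13 \cdot 13 w{\left(C{\left(6 \left(-3\right) \right)} \right)} = 13 \cdot 13 \left(48 + \frac{1}{2 \cdot 48}\right) = 169 \left(48 + \frac{1}{2} \cdot \frac{1}{48}\right) = 169 \left(48 + \frac{1}{96}\right) = 169 \cdot \frac{4609}{96} = \frac{778921}{96}$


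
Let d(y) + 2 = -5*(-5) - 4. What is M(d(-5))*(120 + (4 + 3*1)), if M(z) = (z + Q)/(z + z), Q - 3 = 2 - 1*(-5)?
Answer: 3683/38 ≈ 96.921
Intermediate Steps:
d(y) = 19 (d(y) = -2 + (-5*(-5) - 4) = -2 + (25 - 4) = -2 + 21 = 19)
Q = 10 (Q = 3 + (2 - 1*(-5)) = 3 + (2 + 5) = 3 + 7 = 10)
M(z) = (10 + z)/(2*z) (M(z) = (z + 10)/(z + z) = (10 + z)/((2*z)) = (10 + z)*(1/(2*z)) = (10 + z)/(2*z))
M(d(-5))*(120 + (4 + 3*1)) = ((½)*(10 + 19)/19)*(120 + (4 + 3*1)) = ((½)*(1/19)*29)*(120 + (4 + 3)) = 29*(120 + 7)/38 = (29/38)*127 = 3683/38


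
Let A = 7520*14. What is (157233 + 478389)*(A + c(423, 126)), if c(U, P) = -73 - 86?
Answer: 66817220262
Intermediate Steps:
c(U, P) = -159
A = 105280
(157233 + 478389)*(A + c(423, 126)) = (157233 + 478389)*(105280 - 159) = 635622*105121 = 66817220262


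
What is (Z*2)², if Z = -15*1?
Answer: 900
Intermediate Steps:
Z = -15
(Z*2)² = (-15*2)² = (-30)² = 900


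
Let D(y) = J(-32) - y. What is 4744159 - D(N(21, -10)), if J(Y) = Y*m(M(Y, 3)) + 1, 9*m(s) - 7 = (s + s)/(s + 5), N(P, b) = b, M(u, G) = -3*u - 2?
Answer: 4227064060/891 ≈ 4.7442e+6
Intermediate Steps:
M(u, G) = -2 - 3*u
m(s) = 7/9 + 2*s/(9*(5 + s)) (m(s) = 7/9 + ((s + s)/(s + 5))/9 = 7/9 + ((2*s)/(5 + s))/9 = 7/9 + (2*s/(5 + s))/9 = 7/9 + 2*s/(9*(5 + s)))
J(Y) = 1 + Y*(17/9 - 3*Y)/(3 - 3*Y) (J(Y) = Y*((35/9 + (-2 - 3*Y))/(5 + (-2 - 3*Y))) + 1 = Y*((17/9 - 3*Y)/(3 - 3*Y)) + 1 = Y*(17/9 - 3*Y)/(3 - 3*Y) + 1 = 1 + Y*(17/9 - 3*Y)/(3 - 3*Y))
D(y) = -27301/891 - y (D(y) = (-1 + (-32)² + (10/27)*(-32))/(-1 - 32) - y = (-1 + 1024 - 320/27)/(-33) - y = -1/33*27301/27 - y = -27301/891 - y)
4744159 - D(N(21, -10)) = 4744159 - (-27301/891 - 1*(-10)) = 4744159 - (-27301/891 + 10) = 4744159 - 1*(-18391/891) = 4744159 + 18391/891 = 4227064060/891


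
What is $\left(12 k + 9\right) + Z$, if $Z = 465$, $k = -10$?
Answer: $354$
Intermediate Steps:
$\left(12 k + 9\right) + Z = \left(12 \left(-10\right) + 9\right) + 465 = \left(-120 + 9\right) + 465 = -111 + 465 = 354$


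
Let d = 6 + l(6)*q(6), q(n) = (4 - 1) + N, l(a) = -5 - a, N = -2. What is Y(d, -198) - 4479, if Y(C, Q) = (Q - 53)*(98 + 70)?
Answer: -46647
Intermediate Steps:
q(n) = 1 (q(n) = (4 - 1) - 2 = 3 - 2 = 1)
d = -5 (d = 6 + (-5 - 1*6)*1 = 6 + (-5 - 6)*1 = 6 - 11*1 = 6 - 11 = -5)
Y(C, Q) = -8904 + 168*Q (Y(C, Q) = (-53 + Q)*168 = -8904 + 168*Q)
Y(d, -198) - 4479 = (-8904 + 168*(-198)) - 4479 = (-8904 - 33264) - 4479 = -42168 - 4479 = -46647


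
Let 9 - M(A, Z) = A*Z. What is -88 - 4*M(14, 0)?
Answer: -124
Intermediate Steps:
M(A, Z) = 9 - A*Z
-88 - 4*M(14, 0) = -88 - 4*(9 - 1*14*0) = -88 - 4*(9 + 0) = -88 - 4*9 = -88 - 36 = -124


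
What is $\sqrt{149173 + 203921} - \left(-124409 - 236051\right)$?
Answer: $360460 + 7 \sqrt{7206} \approx 3.6105 \cdot 10^{5}$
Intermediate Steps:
$\sqrt{149173 + 203921} - \left(-124409 - 236051\right) = \sqrt{353094} - \left(-124409 - 236051\right) = 7 \sqrt{7206} - -360460 = 7 \sqrt{7206} + 360460 = 360460 + 7 \sqrt{7206}$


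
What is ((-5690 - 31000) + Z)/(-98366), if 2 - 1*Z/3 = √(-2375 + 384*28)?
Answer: 18342/49183 + 3*√8377/98366 ≈ 0.37573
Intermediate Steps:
Z = 6 - 3*√8377 (Z = 6 - 3*√(-2375 + 384*28) = 6 - 3*√(-2375 + 10752) = 6 - 3*√8377 ≈ -268.58)
((-5690 - 31000) + Z)/(-98366) = ((-5690 - 31000) + (6 - 3*√8377))/(-98366) = (-36690 + (6 - 3*√8377))*(-1/98366) = (-36684 - 3*√8377)*(-1/98366) = 18342/49183 + 3*√8377/98366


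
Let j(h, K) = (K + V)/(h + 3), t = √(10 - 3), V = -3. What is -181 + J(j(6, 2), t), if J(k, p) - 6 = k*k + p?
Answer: -14174/81 + √7 ≈ -172.34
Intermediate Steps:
t = √7 ≈ 2.6458
j(h, K) = (-3 + K)/(3 + h) (j(h, K) = (K - 3)/(h + 3) = (-3 + K)/(3 + h))
J(k, p) = 6 + p + k² (J(k, p) = 6 + (k*k + p) = 6 + (k² + p) = 6 + (p + k²) = 6 + p + k²)
-181 + J(j(6, 2), t) = -181 + (6 + √7 + ((-3 + 2)/(3 + 6))²) = -181 + (6 + √7 + (-1/9)²) = -181 + (6 + √7 + ((⅑)*(-1))²) = -181 + (6 + √7 + (-⅑)²) = -181 + (6 + √7 + 1/81) = -181 + (487/81 + √7) = -14174/81 + √7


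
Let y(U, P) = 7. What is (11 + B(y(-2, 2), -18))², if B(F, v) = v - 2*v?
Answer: 841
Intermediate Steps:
B(F, v) = -v
(11 + B(y(-2, 2), -18))² = (11 - 1*(-18))² = (11 + 18)² = 29² = 841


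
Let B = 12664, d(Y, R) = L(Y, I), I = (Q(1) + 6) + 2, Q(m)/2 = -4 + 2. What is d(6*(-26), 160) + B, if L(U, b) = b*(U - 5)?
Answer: 12020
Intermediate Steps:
Q(m) = -4 (Q(m) = 2*(-4 + 2) = 2*(-2) = -4)
I = 4 (I = (-4 + 6) + 2 = 2 + 2 = 4)
L(U, b) = b*(-5 + U)
d(Y, R) = -20 + 4*Y (d(Y, R) = 4*(-5 + Y) = -20 + 4*Y)
d(6*(-26), 160) + B = (-20 + 4*(6*(-26))) + 12664 = (-20 + 4*(-156)) + 12664 = (-20 - 624) + 12664 = -644 + 12664 = 12020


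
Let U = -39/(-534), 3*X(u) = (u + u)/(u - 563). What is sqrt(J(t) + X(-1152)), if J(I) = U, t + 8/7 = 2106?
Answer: sqrt(990563770)/43610 ≈ 0.72170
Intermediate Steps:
X(u) = 2*u/(3*(-563 + u)) (X(u) = ((u + u)/(u - 563))/3 = ((2*u)/(-563 + u))/3 = (2*u/(-563 + u))/3 = 2*u/(3*(-563 + u)))
t = 14734/7 (t = -8/7 + 2106 = 14734/7 ≈ 2104.9)
U = 13/178 (U = -39*(-1/534) = 13/178 ≈ 0.073034)
J(I) = 13/178
sqrt(J(t) + X(-1152)) = sqrt(13/178 + (2/3)*(-1152)/(-563 - 1152)) = sqrt(13/178 + (2/3)*(-1152)/(-1715)) = sqrt(13/178 + (2/3)*(-1152)*(-1/1715)) = sqrt(13/178 + 768/1715) = sqrt(158999/305270) = sqrt(990563770)/43610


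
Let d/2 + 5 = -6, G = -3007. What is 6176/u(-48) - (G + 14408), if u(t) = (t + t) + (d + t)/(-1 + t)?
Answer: -3795347/331 ≈ -11466.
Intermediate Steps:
d = -22 (d = -10 + 2*(-6) = -10 - 12 = -22)
u(t) = 2*t + (-22 + t)/(-1 + t) (u(t) = (t + t) + (-22 + t)/(-1 + t) = 2*t + (-22 + t)/(-1 + t))
6176/u(-48) - (G + 14408) = 6176/(((-22 - 1*(-48) + 2*(-48)²)/(-1 - 48))) - (-3007 + 14408) = 6176/(((-22 + 48 + 2*2304)/(-49))) - 1*11401 = 6176/((-(-22 + 48 + 4608)/49)) - 11401 = 6176/((-1/49*4634)) - 11401 = 6176/(-662/7) - 11401 = 6176*(-7/662) - 11401 = -21616/331 - 11401 = -3795347/331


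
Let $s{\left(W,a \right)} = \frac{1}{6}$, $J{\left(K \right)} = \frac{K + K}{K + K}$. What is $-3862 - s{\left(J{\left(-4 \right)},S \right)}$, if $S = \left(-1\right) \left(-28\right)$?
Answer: $- \frac{23173}{6} \approx -3862.2$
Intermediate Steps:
$S = 28$
$J{\left(K \right)} = 1$ ($J{\left(K \right)} = \frac{2 K}{2 K} = 2 K \frac{1}{2 K} = 1$)
$s{\left(W,a \right)} = \frac{1}{6}$
$-3862 - s{\left(J{\left(-4 \right)},S \right)} = -3862 - \frac{1}{6} = - \frac{23173}{6}$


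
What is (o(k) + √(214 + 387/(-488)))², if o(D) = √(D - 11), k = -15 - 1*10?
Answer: (√12693490 + 1464*I)²/59536 ≈ 177.21 + 175.22*I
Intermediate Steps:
k = -25 (k = -15 - 10 = -25)
o(D) = √(-11 + D)
(o(k) + √(214 + 387/(-488)))² = (√(-11 - 25) + √(214 + 387/(-488)))² = (√(-36) + √(214 + 387*(-1/488)))² = (6*I + √(214 - 387/488))² = (6*I + √(104045/488))² = (6*I + √12693490/244)²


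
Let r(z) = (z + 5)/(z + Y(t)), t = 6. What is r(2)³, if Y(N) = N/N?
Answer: 343/27 ≈ 12.704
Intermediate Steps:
Y(N) = 1
r(z) = (5 + z)/(1 + z) (r(z) = (z + 5)/(z + 1) = (5 + z)/(1 + z))
r(2)³ = ((5 + 2)/(1 + 2))³ = (7/3)³ = 343/27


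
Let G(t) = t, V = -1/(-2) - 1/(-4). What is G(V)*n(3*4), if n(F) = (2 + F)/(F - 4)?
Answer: 21/16 ≈ 1.3125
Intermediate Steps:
V = ¾ (V = -1*(-½) - 1*(-¼) = ½ + ¼ = ¾ ≈ 0.75000)
n(F) = (2 + F)/(-4 + F)
G(V)*n(3*4) = 3*((2 + 3*4)/(-4 + 3*4))/4 = 3*((2 + 12)/(-4 + 12))/4 = 3*(14/8)/4 = 3*((⅛)*14)/4 = (¾)*(7/4) = 21/16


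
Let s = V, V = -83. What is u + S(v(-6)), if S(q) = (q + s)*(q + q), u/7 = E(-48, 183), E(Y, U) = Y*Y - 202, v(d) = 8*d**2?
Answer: 132794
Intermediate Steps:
s = -83
E(Y, U) = -202 + Y**2 (E(Y, U) = Y**2 - 202 = -202 + Y**2)
u = 14714 (u = 7*(-202 + (-48)**2) = 7*(-202 + 2304) = 7*2102 = 14714)
S(q) = 2*q*(-83 + q) (S(q) = (q - 83)*(q + q) = (-83 + q)*(2*q) = 2*q*(-83 + q))
u + S(v(-6)) = 14714 + 2*(8*(-6)**2)*(-83 + 8*(-6)**2) = 14714 + 2*(8*36)*(-83 + 8*36) = 14714 + 2*288*(-83 + 288) = 14714 + 2*288*205 = 14714 + 118080 = 132794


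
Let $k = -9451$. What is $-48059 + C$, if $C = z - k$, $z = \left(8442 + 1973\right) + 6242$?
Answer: $-21951$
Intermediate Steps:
$z = 16657$ ($z = 10415 + 6242 = 16657$)
$C = 26108$ ($C = 16657 - -9451 = 16657 + 9451 = 26108$)
$-48059 + C = -48059 + 26108 = -21951$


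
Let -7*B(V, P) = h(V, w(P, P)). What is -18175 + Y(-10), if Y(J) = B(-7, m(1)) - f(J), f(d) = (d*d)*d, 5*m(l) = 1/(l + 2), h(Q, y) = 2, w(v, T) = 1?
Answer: -120227/7 ≈ -17175.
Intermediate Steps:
m(l) = 1/(5*(2 + l)) (m(l) = 1/(5*(l + 2)) = 1/(5*(2 + l)))
B(V, P) = -2/7 (B(V, P) = -⅐*2 = -2/7)
f(d) = d³ (f(d) = d²*d = d³)
Y(J) = -2/7 - J³
-18175 + Y(-10) = -18175 + (-2/7 - 1*(-10)³) = -18175 + (-2/7 - 1*(-1000)) = -18175 + (-2/7 + 1000) = -18175 + 6998/7 = -120227/7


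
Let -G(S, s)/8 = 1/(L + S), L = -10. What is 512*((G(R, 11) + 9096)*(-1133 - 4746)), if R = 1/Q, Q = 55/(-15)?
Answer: -3094136700928/113 ≈ -2.7382e+10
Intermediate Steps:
Q = -11/3 (Q = 55*(-1/15) = -11/3 ≈ -3.6667)
R = -3/11 (R = 1/(-11/3) = -3/11 ≈ -0.27273)
G(S, s) = -8/(-10 + S)
512*((G(R, 11) + 9096)*(-1133 - 4746)) = 512*((-8/(-10 - 3/11) + 9096)*(-1133 - 4746)) = 512*((-8/(-113/11) + 9096)*(-5879)) = 512*((-8*(-11/113) + 9096)*(-5879)) = 512*((88/113 + 9096)*(-5879)) = 512*((1027936/113)*(-5879)) = 512*(-6043235744/113) = -3094136700928/113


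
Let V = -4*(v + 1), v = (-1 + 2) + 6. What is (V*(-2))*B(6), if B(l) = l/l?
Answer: 64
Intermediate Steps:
v = 7 (v = 1 + 6 = 7)
B(l) = 1
V = -32 (V = -4*(7 + 1) = -4*8 = -32)
(V*(-2))*B(6) = -32*(-2)*1 = 64*1 = 64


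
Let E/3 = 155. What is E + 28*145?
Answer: 4525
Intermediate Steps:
E = 465 (E = 3*155 = 465)
E + 28*145 = 465 + 28*145 = 465 + 4060 = 4525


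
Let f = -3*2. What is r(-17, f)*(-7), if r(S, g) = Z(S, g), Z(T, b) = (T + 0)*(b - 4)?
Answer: -1190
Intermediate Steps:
f = -6
Z(T, b) = T*(-4 + b)
r(S, g) = S*(-4 + g)
r(-17, f)*(-7) = -17*(-4 - 6)*(-7) = -17*(-10)*(-7) = 170*(-7) = -1190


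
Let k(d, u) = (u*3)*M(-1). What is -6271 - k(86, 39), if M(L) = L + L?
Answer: -6037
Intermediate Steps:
M(L) = 2*L
k(d, u) = -6*u (k(d, u) = (u*3)*(2*(-1)) = (3*u)*(-2) = -6*u)
-6271 - k(86, 39) = -6271 - (-6)*39 = -6271 - 1*(-234) = -6271 + 234 = -6037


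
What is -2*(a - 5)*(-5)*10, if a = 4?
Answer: -100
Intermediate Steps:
-2*(a - 5)*(-5)*10 = -2*(4 - 5)*(-5)*10 = -2*(-1*(-5))*10 = -10*10 = -2*50 = -100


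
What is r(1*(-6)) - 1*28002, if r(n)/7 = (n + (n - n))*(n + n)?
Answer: -27498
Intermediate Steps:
r(n) = 14*n² (r(n) = 7*((n + (n - n))*(n + n)) = 7*((n + 0)*(2*n)) = 7*(n*(2*n)) = 7*(2*n²) = 14*n²)
r(1*(-6)) - 1*28002 = 14*(1*(-6))² - 1*28002 = 14*(-6)² - 28002 = 14*36 - 28002 = 504 - 28002 = -27498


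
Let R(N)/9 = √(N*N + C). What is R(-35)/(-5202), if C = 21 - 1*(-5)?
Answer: -3*√139/578 ≈ -0.061193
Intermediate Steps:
C = 26 (C = 21 + 5 = 26)
R(N) = 9*√(26 + N²) (R(N) = 9*√(N*N + 26) = 9*√(N² + 26) = 9*√(26 + N²))
R(-35)/(-5202) = (9*√(26 + (-35)²))/(-5202) = (9*√(26 + 1225))*(-1/5202) = (9*√1251)*(-1/5202) = (9*(3*√139))*(-1/5202) = (27*√139)*(-1/5202) = -3*√139/578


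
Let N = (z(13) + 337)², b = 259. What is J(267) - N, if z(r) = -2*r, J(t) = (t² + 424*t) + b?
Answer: 88035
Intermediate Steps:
J(t) = 259 + t² + 424*t (J(t) = (t² + 424*t) + 259 = 259 + t² + 424*t)
N = 96721 (N = (-2*13 + 337)² = (-26 + 337)² = 311² = 96721)
J(267) - N = (259 + 267² + 424*267) - 1*96721 = (259 + 71289 + 113208) - 96721 = 184756 - 96721 = 88035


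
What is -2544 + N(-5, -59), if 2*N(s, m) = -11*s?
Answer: -5033/2 ≈ -2516.5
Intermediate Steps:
N(s, m) = -11*s/2 (N(s, m) = (-11*s)/2 = -11*s/2)
-2544 + N(-5, -59) = -2544 - 11/2*(-5) = -2544 + 55/2 = -5033/2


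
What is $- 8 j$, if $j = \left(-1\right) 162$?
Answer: $1296$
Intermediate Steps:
$j = -162$
$- 8 j = \left(-8\right) \left(-162\right) = 1296$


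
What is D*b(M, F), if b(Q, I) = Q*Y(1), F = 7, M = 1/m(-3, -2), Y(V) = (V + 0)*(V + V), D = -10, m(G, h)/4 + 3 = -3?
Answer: ⅚ ≈ 0.83333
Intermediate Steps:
m(G, h) = -24 (m(G, h) = -12 + 4*(-3) = -12 - 12 = -24)
Y(V) = 2*V² (Y(V) = V*(2*V) = 2*V²)
M = -1/24 (M = 1/(-24) = -1/24 ≈ -0.041667)
b(Q, I) = 2*Q (b(Q, I) = Q*(2*1²) = Q*(2*1) = Q*2 = 2*Q)
D*b(M, F) = -20*(-1)/24 = -10*(-1/12) = ⅚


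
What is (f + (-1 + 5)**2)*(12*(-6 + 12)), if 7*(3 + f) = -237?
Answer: -10512/7 ≈ -1501.7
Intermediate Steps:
f = -258/7 (f = -3 + (1/7)*(-237) = -3 - 237/7 = -258/7 ≈ -36.857)
(f + (-1 + 5)**2)*(12*(-6 + 12)) = (-258/7 + (-1 + 5)**2)*(12*(-6 + 12)) = (-258/7 + 4**2)*(12*6) = (-258/7 + 16)*72 = -146/7*72 = -10512/7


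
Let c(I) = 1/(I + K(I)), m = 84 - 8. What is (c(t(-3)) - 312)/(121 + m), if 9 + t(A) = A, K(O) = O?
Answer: -7489/4728 ≈ -1.5840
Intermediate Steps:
m = 76
t(A) = -9 + A
c(I) = 1/(2*I) (c(I) = 1/(I + I) = 1/(2*I))
(c(t(-3)) - 312)/(121 + m) = (1/(2*(-9 - 3)) - 312)/(121 + 76) = ((½)/(-12) - 312)/197 = ((½)*(-1/12) - 312)*(1/197) = (-1/24 - 312)*(1/197) = -7489/24*1/197 = -7489/4728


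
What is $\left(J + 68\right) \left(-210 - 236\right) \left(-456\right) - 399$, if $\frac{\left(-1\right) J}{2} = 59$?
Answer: $-10169199$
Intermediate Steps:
$J = -118$ ($J = \left(-2\right) 59 = -118$)
$\left(J + 68\right) \left(-210 - 236\right) \left(-456\right) - 399 = \left(-118 + 68\right) \left(-210 - 236\right) \left(-456\right) - 399 = \left(-50\right) \left(-446\right) \left(-456\right) - 399 = 22300 \left(-456\right) - 399 = -10168800 - 399 = -10169199$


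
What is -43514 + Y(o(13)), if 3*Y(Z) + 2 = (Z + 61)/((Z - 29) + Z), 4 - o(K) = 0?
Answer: -2741489/63 ≈ -43516.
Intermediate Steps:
o(K) = 4 (o(K) = 4 - 1*0 = 4 + 0 = 4)
Y(Z) = -⅔ + (61 + Z)/(3*(-29 + 2*Z)) (Y(Z) = -⅔ + ((Z + 61)/((Z - 29) + Z))/3 = -⅔ + ((61 + Z)/((-29 + Z) + Z))/3 = -⅔ + ((61 + Z)/(-29 + 2*Z))/3 = -⅔ + (61 + Z)/(3*(-29 + 2*Z)))
-43514 + Y(o(13)) = -43514 + (119 - 3*4)/(3*(-29 + 2*4)) = -43514 + (119 - 12)/(3*(-29 + 8)) = -43514 + (⅓)*107/(-21) = -43514 + (⅓)*(-1/21)*107 = -43514 - 107/63 = -2741489/63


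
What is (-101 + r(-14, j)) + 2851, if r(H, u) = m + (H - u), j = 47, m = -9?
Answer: 2680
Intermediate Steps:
r(H, u) = -9 + H - u (r(H, u) = -9 + (H - u) = -9 + H - u)
(-101 + r(-14, j)) + 2851 = (-101 + (-9 - 14 - 1*47)) + 2851 = (-101 + (-9 - 14 - 47)) + 2851 = (-101 - 70) + 2851 = -171 + 2851 = 2680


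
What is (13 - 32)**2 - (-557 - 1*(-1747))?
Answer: -829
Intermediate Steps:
(13 - 32)**2 - (-557 - 1*(-1747)) = (-19)**2 - (-557 + 1747) = 361 - 1*1190 = 361 - 1190 = -829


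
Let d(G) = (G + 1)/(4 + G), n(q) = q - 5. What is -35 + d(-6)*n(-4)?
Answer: -115/2 ≈ -57.500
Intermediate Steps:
n(q) = -5 + q
d(G) = (1 + G)/(4 + G)
-35 + d(-6)*n(-4) = -35 + ((1 - 6)/(4 - 6))*(-5 - 4) = -35 + (-5/(-2))*(-9) = -35 - 1/2*(-5)*(-9) = -35 + (5/2)*(-9) = -35 - 45/2 = -115/2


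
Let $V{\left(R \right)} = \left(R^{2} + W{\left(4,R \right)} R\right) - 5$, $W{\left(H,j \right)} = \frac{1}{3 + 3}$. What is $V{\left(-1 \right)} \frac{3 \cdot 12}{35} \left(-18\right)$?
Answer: $\frac{540}{7} \approx 77.143$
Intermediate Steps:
$W{\left(H,j \right)} = \frac{1}{6}$
$V{\left(R \right)} = -5 + R^{2} + \frac{R}{6}$ ($V{\left(R \right)} = \left(R^{2} + \frac{R}{6}\right) - 5 = -5 + R^{2} + \frac{R}{6}$)
$V{\left(-1 \right)} \frac{3 \cdot 12}{35} \left(-18\right) = \left(-5 + \left(-1\right)^{2} + \frac{1}{6} \left(-1\right)\right) \frac{3 \cdot 12}{35} \left(-18\right) = \left(-5 + 1 - \frac{1}{6}\right) 36 \cdot \frac{1}{35} \left(-18\right) = \left(- \frac{25}{6}\right) \frac{36}{35} \left(-18\right) = \left(- \frac{30}{7}\right) \left(-18\right) = \frac{540}{7}$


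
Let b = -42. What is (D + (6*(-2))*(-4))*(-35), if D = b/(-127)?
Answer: -214830/127 ≈ -1691.6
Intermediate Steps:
D = 42/127 (D = -42/(-127) = -42*(-1/127) = 42/127 ≈ 0.33071)
(D + (6*(-2))*(-4))*(-35) = (42/127 + (6*(-2))*(-4))*(-35) = (42/127 - 12*(-4))*(-35) = (42/127 + 48)*(-35) = (6138/127)*(-35) = -214830/127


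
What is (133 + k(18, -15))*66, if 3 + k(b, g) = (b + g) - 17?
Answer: 7656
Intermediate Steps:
k(b, g) = -20 + b + g (k(b, g) = -3 + ((b + g) - 17) = -3 + (-17 + b + g) = -20 + b + g)
(133 + k(18, -15))*66 = (133 + (-20 + 18 - 15))*66 = (133 - 17)*66 = 116*66 = 7656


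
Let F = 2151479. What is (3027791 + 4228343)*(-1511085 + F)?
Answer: 4646784676796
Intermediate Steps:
(3027791 + 4228343)*(-1511085 + F) = (3027791 + 4228343)*(-1511085 + 2151479) = 7256134*640394 = 4646784676796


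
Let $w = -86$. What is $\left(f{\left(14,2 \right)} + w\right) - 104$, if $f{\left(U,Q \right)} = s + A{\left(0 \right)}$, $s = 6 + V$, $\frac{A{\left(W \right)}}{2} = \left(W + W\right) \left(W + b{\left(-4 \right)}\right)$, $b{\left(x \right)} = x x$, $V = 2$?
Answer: $-182$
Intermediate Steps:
$b{\left(x \right)} = x^{2}$
$A{\left(W \right)} = 4 W \left(16 + W\right)$ ($A{\left(W \right)} = 2 \left(W + W\right) \left(W + \left(-4\right)^{2}\right) = 2 \cdot 2 W \left(W + 16\right) = 2 \cdot 2 W \left(16 + W\right) = 4 W \left(16 + W\right)$)
$s = 8$ ($s = 6 + 2 = 8$)
$f{\left(U,Q \right)} = 8$ ($f{\left(U,Q \right)} = 8 + 4 \cdot 0 \left(16 + 0\right) = 8 + 4 \cdot 0 \cdot 16 = 8 + 0 = 8$)
$\left(f{\left(14,2 \right)} + w\right) - 104 = \left(8 - 86\right) - 104 = -78 - 104 = -182$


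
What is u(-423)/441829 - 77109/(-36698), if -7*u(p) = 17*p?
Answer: 238746841845/113499684494 ≈ 2.1035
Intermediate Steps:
u(p) = -17*p/7
u(-423)/441829 - 77109/(-36698) = -17/7*(-423)/441829 - 77109/(-36698) = (7191/7)*(1/441829) - 77109*(-1/36698) = 7191/3092803 + 77109/36698 = 238746841845/113499684494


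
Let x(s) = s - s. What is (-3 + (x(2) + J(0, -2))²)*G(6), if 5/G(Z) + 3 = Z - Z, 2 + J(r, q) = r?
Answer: -5/3 ≈ -1.6667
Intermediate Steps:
x(s) = 0
J(r, q) = -2 + r
G(Z) = -5/3 (G(Z) = 5/(-3 + (Z - Z)) = 5/(-3 + 0) = 5/(-3) = 5*(-⅓) = -5/3)
(-3 + (x(2) + J(0, -2))²)*G(6) = (-3 + (0 + (-2 + 0))²)*(-5/3) = (-3 + (0 - 2)²)*(-5/3) = (-3 + (-2)²)*(-5/3) = (-3 + 4)*(-5/3) = 1*(-5/3) = -5/3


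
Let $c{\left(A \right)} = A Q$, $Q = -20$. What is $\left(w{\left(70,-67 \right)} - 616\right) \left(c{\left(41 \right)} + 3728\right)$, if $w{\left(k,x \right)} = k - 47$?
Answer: $-1724444$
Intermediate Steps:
$c{\left(A \right)} = - 20 A$ ($c{\left(A \right)} = A \left(-20\right) = - 20 A$)
$w{\left(k,x \right)} = -47 + k$
$\left(w{\left(70,-67 \right)} - 616\right) \left(c{\left(41 \right)} + 3728\right) = \left(\left(-47 + 70\right) - 616\right) \left(\left(-20\right) 41 + 3728\right) = \left(23 - 616\right) \left(-820 + 3728\right) = \left(-593\right) 2908 = -1724444$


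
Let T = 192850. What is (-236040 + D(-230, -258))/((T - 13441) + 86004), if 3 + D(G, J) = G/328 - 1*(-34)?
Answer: -38705591/43527732 ≈ -0.88922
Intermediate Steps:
D(G, J) = 31 + G/328 (D(G, J) = -3 + (G/328 - 1*(-34)) = -3 + (G*(1/328) + 34) = -3 + (G/328 + 34) = -3 + (34 + G/328) = 31 + G/328)
(-236040 + D(-230, -258))/((T - 13441) + 86004) = (-236040 + (31 + (1/328)*(-230)))/((192850 - 13441) + 86004) = (-236040 + (31 - 115/164))/(179409 + 86004) = (-236040 + 4969/164)/265413 = -38705591/164*1/265413 = -38705591/43527732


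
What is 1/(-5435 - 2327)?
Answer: -1/7762 ≈ -0.00012883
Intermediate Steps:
1/(-5435 - 2327) = 1/(-7762) = -1/7762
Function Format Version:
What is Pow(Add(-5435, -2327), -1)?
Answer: Rational(-1, 7762) ≈ -0.00012883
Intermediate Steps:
Pow(Add(-5435, -2327), -1) = Pow(-7762, -1) = Rational(-1, 7762)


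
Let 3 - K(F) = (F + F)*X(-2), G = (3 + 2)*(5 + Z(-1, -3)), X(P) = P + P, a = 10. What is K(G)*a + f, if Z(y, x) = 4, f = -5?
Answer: 3625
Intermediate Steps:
X(P) = 2*P
G = 45 (G = (3 + 2)*(5 + 4) = 5*9 = 45)
K(F) = 3 + 8*F (K(F) = 3 - (F + F)*2*(-2) = 3 - 2*F*(-4) = 3 - (-8)*F = 3 + 8*F)
K(G)*a + f = (3 + 8*45)*10 - 5 = (3 + 360)*10 - 5 = 363*10 - 5 = 3630 - 5 = 3625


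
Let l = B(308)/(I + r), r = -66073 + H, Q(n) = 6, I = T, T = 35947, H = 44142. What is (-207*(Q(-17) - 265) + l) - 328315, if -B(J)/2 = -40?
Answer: -240638947/876 ≈ -2.7470e+5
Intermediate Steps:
B(J) = 80 (B(J) = -2*(-40) = 80)
I = 35947
r = -21931 (r = -66073 + 44142 = -21931)
l = 5/876 (l = 80/(35947 - 21931) = 80/14016 = 80*(1/14016) = 5/876 ≈ 0.0057078)
(-207*(Q(-17) - 265) + l) - 328315 = (-207*(6 - 265) + 5/876) - 328315 = (-207*(-259) + 5/876) - 328315 = (53613 + 5/876) - 328315 = 46964993/876 - 328315 = -240638947/876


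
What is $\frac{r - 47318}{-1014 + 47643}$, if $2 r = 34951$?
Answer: $- \frac{19895}{31086} \approx -0.64$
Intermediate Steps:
$r = \frac{34951}{2}$ ($r = \frac{1}{2} \cdot 34951 = \frac{34951}{2} \approx 17476.0$)
$\frac{r - 47318}{-1014 + 47643} = \frac{\frac{34951}{2} - 47318}{-1014 + 47643} = - \frac{59685}{2 \cdot 46629} = \left(- \frac{59685}{2}\right) \frac{1}{46629} = - \frac{19895}{31086}$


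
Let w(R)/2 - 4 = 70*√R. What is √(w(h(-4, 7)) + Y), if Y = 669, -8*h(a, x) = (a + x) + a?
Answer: √(677 + 35*√2) ≈ 26.954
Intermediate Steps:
h(a, x) = -a/4 - x/8 (h(a, x) = -((a + x) + a)/8 = -(x + 2*a)/8 = -a/4 - x/8)
w(R) = 8 + 140*√R (w(R) = 8 + 2*(70*√R) = 8 + 140*√R)
√(w(h(-4, 7)) + Y) = √((8 + 140*√(-¼*(-4) - ⅛*7)) + 669) = √((8 + 140*√(1 - 7/8)) + 669) = √((8 + 140*√(⅛)) + 669) = √((8 + 140*(√2/4)) + 669) = √((8 + 35*√2) + 669) = √(677 + 35*√2)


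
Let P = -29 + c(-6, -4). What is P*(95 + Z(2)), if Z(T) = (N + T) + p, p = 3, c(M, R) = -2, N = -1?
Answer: -3069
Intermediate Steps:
Z(T) = 2 + T (Z(T) = (-1 + T) + 3 = 2 + T)
P = -31 (P = -29 - 2 = -31)
P*(95 + Z(2)) = -31*(95 + (2 + 2)) = -31*(95 + 4) = -31*99 = -3069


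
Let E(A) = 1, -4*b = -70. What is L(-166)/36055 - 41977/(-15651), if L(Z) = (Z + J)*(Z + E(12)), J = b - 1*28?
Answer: 787710793/225718722 ≈ 3.4898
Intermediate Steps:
b = 35/2 (b = -1/4*(-70) = 35/2 ≈ 17.500)
J = -21/2 (J = 35/2 - 1*28 = 35/2 - 28 = -21/2 ≈ -10.500)
L(Z) = (1 + Z)*(-21/2 + Z) (L(Z) = (Z - 21/2)*(Z + 1) = (-21/2 + Z)*(1 + Z) = (1 + Z)*(-21/2 + Z))
L(-166)/36055 - 41977/(-15651) = (-21/2 + (-166)**2 - 19/2*(-166))/36055 - 41977/(-15651) = (-21/2 + 27556 + 1577)*(1/36055) - 41977*(-1/15651) = (58245/2)*(1/36055) + 41977/15651 = 11649/14422 + 41977/15651 = 787710793/225718722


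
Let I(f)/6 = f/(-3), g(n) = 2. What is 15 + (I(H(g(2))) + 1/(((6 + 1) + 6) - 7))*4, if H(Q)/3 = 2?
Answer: -97/3 ≈ -32.333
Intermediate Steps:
H(Q) = 6 (H(Q) = 3*2 = 6)
I(f) = -2*f (I(f) = 6*(f/(-3)) = 6*(f*(-⅓)) = 6*(-f/3) = -2*f)
15 + (I(H(g(2))) + 1/(((6 + 1) + 6) - 7))*4 = 15 + (-2*6 + 1/(((6 + 1) + 6) - 7))*4 = 15 + (-12 + 1/((7 + 6) - 7))*4 = 15 + (-12 + 1/(13 - 7))*4 = 15 + (-12 + 1/6)*4 = 15 + (-12 + ⅙)*4 = 15 - 71/6*4 = 15 - 142/3 = -97/3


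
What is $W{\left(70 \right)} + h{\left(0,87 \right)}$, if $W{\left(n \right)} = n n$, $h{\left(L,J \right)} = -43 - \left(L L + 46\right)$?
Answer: $4811$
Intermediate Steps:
$h{\left(L,J \right)} = -89 - L^{2}$ ($h{\left(L,J \right)} = -43 - \left(L^{2} + 46\right) = -43 - \left(46 + L^{2}\right) = -89 - L^{2}$)
$W{\left(n \right)} = n^{2}$
$W{\left(70 \right)} + h{\left(0,87 \right)} = 70^{2} - 89 = 4900 - 89 = 4811$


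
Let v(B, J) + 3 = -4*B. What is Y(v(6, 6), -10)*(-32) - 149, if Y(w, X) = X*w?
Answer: -8789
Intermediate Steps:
v(B, J) = -3 - 4*B
Y(v(6, 6), -10)*(-32) - 149 = -10*(-3 - 4*6)*(-32) - 149 = -10*(-3 - 24)*(-32) - 149 = -10*(-27)*(-32) - 149 = 270*(-32) - 149 = -8640 - 149 = -8789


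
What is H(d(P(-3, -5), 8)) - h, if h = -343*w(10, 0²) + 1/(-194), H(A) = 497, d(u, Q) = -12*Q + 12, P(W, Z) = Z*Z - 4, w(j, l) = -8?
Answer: -435917/194 ≈ -2247.0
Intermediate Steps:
P(W, Z) = -4 + Z² (P(W, Z) = Z² - 4 = -4 + Z²)
d(u, Q) = 12 - 12*Q
h = 532335/194 (h = -343*(-8) + 1/(-194) = 2744 - 1/194 = 532335/194 ≈ 2744.0)
H(d(P(-3, -5), 8)) - h = 497 - 1*532335/194 = 497 - 532335/194 = -435917/194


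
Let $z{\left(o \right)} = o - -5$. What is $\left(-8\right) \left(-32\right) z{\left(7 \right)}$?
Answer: $3072$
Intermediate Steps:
$z{\left(o \right)} = 5 + o$ ($z{\left(o \right)} = o + 5 = 5 + o$)
$\left(-8\right) \left(-32\right) z{\left(7 \right)} = \left(-8\right) \left(-32\right) \left(5 + 7\right) = 256 \cdot 12 = 3072$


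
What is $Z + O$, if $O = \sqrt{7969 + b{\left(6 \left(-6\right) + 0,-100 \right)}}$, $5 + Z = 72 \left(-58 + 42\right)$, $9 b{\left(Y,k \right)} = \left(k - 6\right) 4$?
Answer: $-1157 + \frac{\sqrt{71297}}{3} \approx -1068.0$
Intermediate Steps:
$b{\left(Y,k \right)} = - \frac{8}{3} + \frac{4 k}{9}$ ($b{\left(Y,k \right)} = \frac{\left(k - 6\right) 4}{9} = \frac{\left(-6 + k\right) 4}{9} = \frac{-24 + 4 k}{9} = - \frac{8}{3} + \frac{4 k}{9}$)
$Z = -1157$ ($Z = -5 + 72 \left(-58 + 42\right) = -5 + 72 \left(-16\right) = -5 - 1152 = -1157$)
$O = \frac{\sqrt{71297}}{3}$ ($O = \sqrt{7969 + \left(- \frac{8}{3} + \frac{4}{9} \left(-100\right)\right)} = \sqrt{7969 - \frac{424}{9}} = \sqrt{\frac{71297}{9}} = \frac{\sqrt{71297}}{3} \approx 89.005$)
$Z + O = -1157 + \frac{\sqrt{71297}}{3}$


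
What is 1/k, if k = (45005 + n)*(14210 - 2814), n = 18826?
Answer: 1/727418076 ≈ 1.3747e-9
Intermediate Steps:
k = 727418076 (k = (45005 + 18826)*(14210 - 2814) = 63831*11396 = 727418076)
1/k = 1/727418076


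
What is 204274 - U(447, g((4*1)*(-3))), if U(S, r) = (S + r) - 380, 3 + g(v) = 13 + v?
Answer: 204209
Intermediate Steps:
g(v) = 10 + v (g(v) = -3 + (13 + v) = 10 + v)
U(S, r) = -380 + S + r
204274 - U(447, g((4*1)*(-3))) = 204274 - (-380 + 447 + (10 + (4*1)*(-3))) = 204274 - (-380 + 447 + (10 + 4*(-3))) = 204274 - (-380 + 447 + (10 - 12)) = 204274 - (-380 + 447 - 2) = 204274 - 1*65 = 204274 - 65 = 204209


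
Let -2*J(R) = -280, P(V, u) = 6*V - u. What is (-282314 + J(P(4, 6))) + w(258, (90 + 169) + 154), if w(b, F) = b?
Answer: -281916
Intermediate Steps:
P(V, u) = -u + 6*V
J(R) = 140 (J(R) = -½*(-280) = 140)
(-282314 + J(P(4, 6))) + w(258, (90 + 169) + 154) = (-282314 + 140) + 258 = -282174 + 258 = -281916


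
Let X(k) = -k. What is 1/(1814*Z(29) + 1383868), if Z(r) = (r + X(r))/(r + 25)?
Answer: 1/1383868 ≈ 7.2261e-7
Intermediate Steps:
Z(r) = 0 (Z(r) = (r - r)/(r + 25) = 0/(25 + r) = 0)
1/(1814*Z(29) + 1383868) = 1/(1814*0 + 1383868) = 1/(0 + 1383868) = 1/1383868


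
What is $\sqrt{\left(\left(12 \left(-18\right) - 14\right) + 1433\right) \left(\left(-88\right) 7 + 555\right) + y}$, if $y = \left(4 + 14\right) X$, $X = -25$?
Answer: $i \sqrt{73833} \approx 271.72 i$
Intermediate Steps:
$y = -450$ ($y = \left(4 + 14\right) \left(-25\right) = 18 \left(-25\right) = -450$)
$\sqrt{\left(\left(12 \left(-18\right) - 14\right) + 1433\right) \left(\left(-88\right) 7 + 555\right) + y} = \sqrt{\left(\left(12 \left(-18\right) - 14\right) + 1433\right) \left(\left(-88\right) 7 + 555\right) - 450} = \sqrt{\left(\left(-216 - 14\right) + 1433\right) \left(-616 + 555\right) - 450} = \sqrt{\left(-230 + 1433\right) \left(-61\right) - 450} = \sqrt{1203 \left(-61\right) - 450} = \sqrt{-73383 - 450} = \sqrt{-73833} = i \sqrt{73833}$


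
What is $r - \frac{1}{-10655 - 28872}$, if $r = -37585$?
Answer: $- \frac{1485622294}{39527} \approx -37585.0$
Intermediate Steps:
$r - \frac{1}{-10655 - 28872} = -37585 - \frac{1}{-10655 - 28872} = -37585 - \frac{1}{-39527} = -37585 - - \frac{1}{39527} = -37585 + \frac{1}{39527} = - \frac{1485622294}{39527}$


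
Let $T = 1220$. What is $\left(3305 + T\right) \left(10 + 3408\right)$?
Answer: $15466450$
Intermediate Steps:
$\left(3305 + T\right) \left(10 + 3408\right) = \left(3305 + 1220\right) \left(10 + 3408\right) = 4525 \cdot 3418 = 15466450$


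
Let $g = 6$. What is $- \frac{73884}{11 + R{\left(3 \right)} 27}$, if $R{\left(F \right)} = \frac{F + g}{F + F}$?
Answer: $- \frac{147768}{103} \approx -1434.6$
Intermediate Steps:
$R{\left(F \right)} = \frac{6 + F}{2 F}$ ($R{\left(F \right)} = \frac{F + 6}{F + F} = \frac{6 + F}{2 F}$)
$- \frac{73884}{11 + R{\left(3 \right)} 27} = - \frac{73884}{11 + \frac{6 + 3}{2 \cdot 3} \cdot 27} = - \frac{73884}{11 + \frac{1}{2} \cdot \frac{1}{3} \cdot 9 \cdot 27} = - \frac{73884}{11 + \frac{3}{2} \cdot 27} = - \frac{73884}{11 + \frac{81}{2}} = - \frac{73884}{\frac{103}{2}} = \left(-73884\right) \frac{2}{103} = - \frac{147768}{103}$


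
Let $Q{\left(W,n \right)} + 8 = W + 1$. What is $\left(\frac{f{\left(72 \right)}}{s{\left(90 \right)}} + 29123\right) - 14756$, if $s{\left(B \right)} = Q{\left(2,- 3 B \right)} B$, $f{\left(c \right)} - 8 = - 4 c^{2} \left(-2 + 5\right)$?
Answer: $\frac{130547}{9} \approx 14505.0$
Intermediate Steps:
$Q{\left(W,n \right)} = -7 + W$ ($Q{\left(W,n \right)} = -8 + \left(W + 1\right) = -8 + \left(1 + W\right) = -7 + W$)
$f{\left(c \right)} = 8 - 12 c^{2}$ ($f{\left(c \right)} = 8 + - 4 c^{2} \left(-2 + 5\right) = 8 + - 4 c^{2} \cdot 3 = 8 - 12 c^{2}$)
$s{\left(B \right)} = - 5 B$ ($s{\left(B \right)} = \left(-7 + 2\right) B = - 5 B$)
$\left(\frac{f{\left(72 \right)}}{s{\left(90 \right)}} + 29123\right) - 14756 = \left(\frac{8 - 12 \cdot 72^{2}}{\left(-5\right) 90} + 29123\right) - 14756 = \left(\frac{8 - 62208}{-450} + 29123\right) - 14756 = \left(\left(8 - 62208\right) \left(- \frac{1}{450}\right) + 29123\right) - 14756 = \left(\left(-62200\right) \left(- \frac{1}{450}\right) + 29123\right) - 14756 = \left(\frac{1244}{9} + 29123\right) - 14756 = \frac{263351}{9} - 14756 = \frac{130547}{9}$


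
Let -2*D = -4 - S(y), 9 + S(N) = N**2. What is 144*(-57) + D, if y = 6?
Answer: -16385/2 ≈ -8192.5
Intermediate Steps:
S(N) = -9 + N**2
D = 31/2 (D = -(-4 - (-9 + 6**2))/2 = -(-4 - (-9 + 36))/2 = -(-4 - 1*27)/2 = -(-4 - 27)/2 = -1/2*(-31) = 31/2 ≈ 15.500)
144*(-57) + D = 144*(-57) + 31/2 = -8208 + 31/2 = -16385/2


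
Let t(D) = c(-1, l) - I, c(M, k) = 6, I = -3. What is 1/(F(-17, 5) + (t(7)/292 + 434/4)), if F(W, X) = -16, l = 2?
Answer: 292/27019 ≈ 0.010807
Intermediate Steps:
t(D) = 9 (t(D) = 6 - 1*(-3) = 6 + 3 = 9)
1/(F(-17, 5) + (t(7)/292 + 434/4)) = 1/(-16 + (9/292 + 434/4)) = 1/(-16 + (9*(1/292) + 434*(¼))) = 1/(-16 + (9/292 + 217/2)) = 1/(-16 + 31691/292) = 1/(27019/292) = 292/27019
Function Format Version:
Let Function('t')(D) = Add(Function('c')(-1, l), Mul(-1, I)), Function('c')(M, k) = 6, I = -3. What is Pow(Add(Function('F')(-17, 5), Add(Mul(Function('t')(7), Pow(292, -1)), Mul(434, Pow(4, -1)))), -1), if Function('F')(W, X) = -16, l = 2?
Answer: Rational(292, 27019) ≈ 0.010807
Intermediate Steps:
Function('t')(D) = 9 (Function('t')(D) = Add(6, Mul(-1, -3)) = Add(6, 3) = 9)
Pow(Add(Function('F')(-17, 5), Add(Mul(Function('t')(7), Pow(292, -1)), Mul(434, Pow(4, -1)))), -1) = Pow(Add(-16, Add(Mul(9, Pow(292, -1)), Mul(434, Pow(4, -1)))), -1) = Pow(Add(-16, Add(Mul(9, Rational(1, 292)), Mul(434, Rational(1, 4)))), -1) = Pow(Add(-16, Add(Rational(9, 292), Rational(217, 2))), -1) = Pow(Add(-16, Rational(31691, 292)), -1) = Pow(Rational(27019, 292), -1) = Rational(292, 27019)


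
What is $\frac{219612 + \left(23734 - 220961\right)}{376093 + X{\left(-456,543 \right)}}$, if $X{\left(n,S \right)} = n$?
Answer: $\frac{22385}{375637} \approx 0.059592$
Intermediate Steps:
$\frac{219612 + \left(23734 - 220961\right)}{376093 + X{\left(-456,543 \right)}} = \frac{219612 + \left(23734 - 220961\right)}{376093 - 456} = \frac{219612 - 197227}{375637} = 22385 \cdot \frac{1}{375637} = \frac{22385}{375637}$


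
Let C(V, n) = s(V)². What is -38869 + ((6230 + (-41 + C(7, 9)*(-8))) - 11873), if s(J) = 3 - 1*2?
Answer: -44561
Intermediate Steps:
s(J) = 1 (s(J) = 3 - 2 = 1)
C(V, n) = 1 (C(V, n) = 1² = 1)
-38869 + ((6230 + (-41 + C(7, 9)*(-8))) - 11873) = -38869 + ((6230 + (-41 + 1*(-8))) - 11873) = -38869 + ((6230 + (-41 - 8)) - 11873) = -38869 + ((6230 - 49) - 11873) = -38869 + (6181 - 11873) = -38869 - 5692 = -44561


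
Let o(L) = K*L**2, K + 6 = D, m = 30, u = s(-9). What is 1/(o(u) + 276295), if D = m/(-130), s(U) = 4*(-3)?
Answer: 13/3580171 ≈ 3.6311e-6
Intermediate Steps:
s(U) = -12
u = -12
D = -3/13 (D = 30/(-130) = 30*(-1/130) = -3/13 ≈ -0.23077)
K = -81/13 (K = -6 - 3/13 = -81/13 ≈ -6.2308)
o(L) = -81*L**2/13
1/(o(u) + 276295) = 1/(-81/13*(-12)**2 + 276295) = 1/(-81/13*144 + 276295) = 1/(-11664/13 + 276295) = 1/(3580171/13) = 13/3580171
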